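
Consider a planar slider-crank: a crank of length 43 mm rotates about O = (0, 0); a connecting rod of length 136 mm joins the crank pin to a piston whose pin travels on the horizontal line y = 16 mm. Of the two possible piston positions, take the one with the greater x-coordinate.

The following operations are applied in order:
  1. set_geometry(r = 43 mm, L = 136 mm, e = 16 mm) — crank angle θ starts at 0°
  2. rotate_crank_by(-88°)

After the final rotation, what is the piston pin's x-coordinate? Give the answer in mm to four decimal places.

124.0490

set_geometry: r = 43 mm, L = 136 mm, e = 16 mm; θ ← 0°
rotate_crank_by(-88°): θ ← 0° -88° = -88°
crank pin P = (r cos θ, r sin θ) = (1.500678, -42.973806)
h = r sin θ − e = -42.973806 − 16 = -58.973806
x = r cos θ + √(L² − h²) = 1.500678 + √(18496.0 − 3477.9097) = 1.500678 + 122.548318 = 124.048996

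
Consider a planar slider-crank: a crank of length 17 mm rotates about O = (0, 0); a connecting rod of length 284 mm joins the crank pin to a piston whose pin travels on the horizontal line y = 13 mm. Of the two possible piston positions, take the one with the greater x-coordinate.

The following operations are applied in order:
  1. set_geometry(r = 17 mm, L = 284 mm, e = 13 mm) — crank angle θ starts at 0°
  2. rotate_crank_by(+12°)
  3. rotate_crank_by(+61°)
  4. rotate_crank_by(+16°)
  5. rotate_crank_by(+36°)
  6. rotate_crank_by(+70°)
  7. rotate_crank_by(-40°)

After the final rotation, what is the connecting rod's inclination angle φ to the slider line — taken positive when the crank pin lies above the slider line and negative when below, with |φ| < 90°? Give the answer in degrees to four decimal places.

set_geometry: r = 17 mm, L = 284 mm, e = 13 mm; θ ← 0°
rotate_crank_by(+12°): θ ← 0° +12° = 12°
rotate_crank_by(+61°): θ ← 12° +61° = 73°
rotate_crank_by(+16°): θ ← 73° +16° = 89°
rotate_crank_by(+36°): θ ← 89° +36° = 125°
rotate_crank_by(+70°): θ ← 125° +70° = 195°
rotate_crank_by(-40°): θ ← 195° -40° = 155°
crank pin P = (r cos θ, r sin θ) = (-15.407232, 7.184510)
h = r sin θ − e = 7.184510 − 13 = -5.815490
sin φ = h / L = -5.815490 / 284 = -0.02047708
φ = arcsin(-0.02047708) = -1.173332°

-1.1733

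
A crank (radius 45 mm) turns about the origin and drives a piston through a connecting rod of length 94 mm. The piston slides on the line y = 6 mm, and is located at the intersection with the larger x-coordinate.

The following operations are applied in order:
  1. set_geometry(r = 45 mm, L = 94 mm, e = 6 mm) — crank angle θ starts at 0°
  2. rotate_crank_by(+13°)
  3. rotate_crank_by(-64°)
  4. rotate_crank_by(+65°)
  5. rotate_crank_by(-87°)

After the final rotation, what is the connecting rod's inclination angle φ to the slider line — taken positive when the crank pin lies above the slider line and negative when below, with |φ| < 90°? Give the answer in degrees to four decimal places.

set_geometry: r = 45 mm, L = 94 mm, e = 6 mm; θ ← 0°
rotate_crank_by(+13°): θ ← 0° +13° = 13°
rotate_crank_by(-64°): θ ← 13° -64° = -51°
rotate_crank_by(+65°): θ ← -51° +65° = 14°
rotate_crank_by(-87°): θ ← 14° -87° = -73°
crank pin P = (r cos θ, r sin θ) = (13.156727, -43.033714)
h = r sin θ − e = -43.033714 − 6 = -49.033714
sin φ = h / L = -49.033714 / 94 = -0.52163526
φ = arcsin(-0.52163526) = -31.442005°

-31.4420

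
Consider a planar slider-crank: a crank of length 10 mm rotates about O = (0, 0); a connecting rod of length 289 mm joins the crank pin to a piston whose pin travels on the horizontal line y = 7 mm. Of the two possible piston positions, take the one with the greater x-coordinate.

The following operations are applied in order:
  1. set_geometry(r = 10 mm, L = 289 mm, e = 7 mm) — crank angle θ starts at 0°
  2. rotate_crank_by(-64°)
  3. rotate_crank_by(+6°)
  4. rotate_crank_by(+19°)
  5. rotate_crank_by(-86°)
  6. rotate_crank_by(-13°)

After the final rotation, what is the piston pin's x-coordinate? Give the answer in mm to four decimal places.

281.2441

set_geometry: r = 10 mm, L = 289 mm, e = 7 mm; θ ← 0°
rotate_crank_by(-64°): θ ← 0° -64° = -64°
rotate_crank_by(+6°): θ ← -64° +6° = -58°
rotate_crank_by(+19°): θ ← -58° +19° = -39°
rotate_crank_by(-86°): θ ← -39° -86° = -125°
rotate_crank_by(-13°): θ ← -125° -13° = -138°
crank pin P = (r cos θ, r sin θ) = (-7.431448, -6.691306)
h = r sin θ − e = -6.691306 − 7 = -13.691306
x = r cos θ + √(L² − h²) = -7.431448 + √(83521.0 − 187.4519) = -7.431448 + 288.675507 = 281.244058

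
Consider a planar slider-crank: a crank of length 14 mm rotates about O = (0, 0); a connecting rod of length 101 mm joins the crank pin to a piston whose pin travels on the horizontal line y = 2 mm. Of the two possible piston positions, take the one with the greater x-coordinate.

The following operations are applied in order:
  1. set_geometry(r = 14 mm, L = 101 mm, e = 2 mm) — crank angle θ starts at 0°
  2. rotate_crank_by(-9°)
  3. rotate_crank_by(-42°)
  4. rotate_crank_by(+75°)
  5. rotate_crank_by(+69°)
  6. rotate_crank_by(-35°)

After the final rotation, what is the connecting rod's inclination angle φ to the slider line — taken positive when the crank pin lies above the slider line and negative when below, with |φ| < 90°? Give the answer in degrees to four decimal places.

5.6096

set_geometry: r = 14 mm, L = 101 mm, e = 2 mm; θ ← 0°
rotate_crank_by(-9°): θ ← 0° -9° = -9°
rotate_crank_by(-42°): θ ← -9° -42° = -51°
rotate_crank_by(+75°): θ ← -51° +75° = 24°
rotate_crank_by(+69°): θ ← 24° +69° = 93°
rotate_crank_by(-35°): θ ← 93° -35° = 58°
crank pin P = (r cos θ, r sin θ) = (7.418870, 11.872673)
h = r sin θ − e = 11.872673 − 2 = 9.872673
sin φ = h / L = 9.872673 / 101 = 0.09774924
φ = arcsin(0.09774924) = 5.609576°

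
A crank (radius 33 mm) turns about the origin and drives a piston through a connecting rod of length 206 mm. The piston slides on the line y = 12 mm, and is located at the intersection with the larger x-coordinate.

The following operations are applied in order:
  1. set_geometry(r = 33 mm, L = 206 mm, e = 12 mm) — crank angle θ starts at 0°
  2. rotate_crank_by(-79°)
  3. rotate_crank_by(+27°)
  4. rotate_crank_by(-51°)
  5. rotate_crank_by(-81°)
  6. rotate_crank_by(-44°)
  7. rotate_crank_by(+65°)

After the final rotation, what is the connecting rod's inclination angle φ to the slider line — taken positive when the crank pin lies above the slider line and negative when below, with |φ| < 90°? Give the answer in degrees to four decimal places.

set_geometry: r = 33 mm, L = 206 mm, e = 12 mm; θ ← 0°
rotate_crank_by(-79°): θ ← 0° -79° = -79°
rotate_crank_by(+27°): θ ← -79° +27° = -52°
rotate_crank_by(-51°): θ ← -52° -51° = -103°
rotate_crank_by(-81°): θ ← -103° -81° = -184°
rotate_crank_by(-44°): θ ← -184° -44° = -228°
rotate_crank_by(+65°): θ ← -228° +65° = -163°
crank pin P = (r cos θ, r sin θ) = (-31.558057, -9.648266)
h = r sin θ − e = -9.648266 − 12 = -21.648266
sin φ = h / L = -21.648266 / 206 = -0.10508867
φ = arcsin(-0.10508867) = -6.032275°

-6.0323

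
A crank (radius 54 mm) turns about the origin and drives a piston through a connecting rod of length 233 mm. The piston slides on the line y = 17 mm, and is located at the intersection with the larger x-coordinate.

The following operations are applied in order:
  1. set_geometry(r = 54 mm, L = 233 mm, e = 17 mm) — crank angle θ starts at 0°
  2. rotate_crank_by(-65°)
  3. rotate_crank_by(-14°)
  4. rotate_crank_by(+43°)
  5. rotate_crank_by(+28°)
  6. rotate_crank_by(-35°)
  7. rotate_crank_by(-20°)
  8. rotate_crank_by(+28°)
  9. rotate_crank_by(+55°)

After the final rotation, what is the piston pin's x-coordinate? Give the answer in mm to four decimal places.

283.7388

set_geometry: r = 54 mm, L = 233 mm, e = 17 mm; θ ← 0°
rotate_crank_by(-65°): θ ← 0° -65° = -65°
rotate_crank_by(-14°): θ ← -65° -14° = -79°
rotate_crank_by(+43°): θ ← -79° +43° = -36°
rotate_crank_by(+28°): θ ← -36° +28° = -8°
rotate_crank_by(-35°): θ ← -8° -35° = -43°
rotate_crank_by(-20°): θ ← -43° -20° = -63°
rotate_crank_by(+28°): θ ← -63° +28° = -35°
rotate_crank_by(+55°): θ ← -35° +55° = 20°
crank pin P = (r cos θ, r sin θ) = (50.743402, 18.469088)
h = r sin θ − e = 18.469088 − 17 = 1.469088
x = r cos θ + √(L² − h²) = 50.743402 + √(54289.0 − 2.1582) = 50.743402 + 232.995369 = 283.738770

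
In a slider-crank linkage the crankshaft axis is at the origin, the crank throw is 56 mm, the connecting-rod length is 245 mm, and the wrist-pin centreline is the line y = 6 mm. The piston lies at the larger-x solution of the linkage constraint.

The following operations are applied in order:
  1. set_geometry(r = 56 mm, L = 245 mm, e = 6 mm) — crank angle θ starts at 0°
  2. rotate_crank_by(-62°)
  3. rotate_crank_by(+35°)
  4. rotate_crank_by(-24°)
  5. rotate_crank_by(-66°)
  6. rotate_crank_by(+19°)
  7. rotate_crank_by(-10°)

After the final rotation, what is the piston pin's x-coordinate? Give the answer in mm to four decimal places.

220.4204

set_geometry: r = 56 mm, L = 245 mm, e = 6 mm; θ ← 0°
rotate_crank_by(-62°): θ ← 0° -62° = -62°
rotate_crank_by(+35°): θ ← -62° +35° = -27°
rotate_crank_by(-24°): θ ← -27° -24° = -51°
rotate_crank_by(-66°): θ ← -51° -66° = -117°
rotate_crank_by(+19°): θ ← -117° +19° = -98°
rotate_crank_by(-10°): θ ← -98° -10° = -108°
crank pin P = (r cos θ, r sin θ) = (-17.304952, -53.259165)
h = r sin θ − e = -53.259165 − 6 = -59.259165
x = r cos θ + √(L² − h²) = -17.304952 + √(60025.0 − 3511.6486) = -17.304952 + 237.725370 = 220.420418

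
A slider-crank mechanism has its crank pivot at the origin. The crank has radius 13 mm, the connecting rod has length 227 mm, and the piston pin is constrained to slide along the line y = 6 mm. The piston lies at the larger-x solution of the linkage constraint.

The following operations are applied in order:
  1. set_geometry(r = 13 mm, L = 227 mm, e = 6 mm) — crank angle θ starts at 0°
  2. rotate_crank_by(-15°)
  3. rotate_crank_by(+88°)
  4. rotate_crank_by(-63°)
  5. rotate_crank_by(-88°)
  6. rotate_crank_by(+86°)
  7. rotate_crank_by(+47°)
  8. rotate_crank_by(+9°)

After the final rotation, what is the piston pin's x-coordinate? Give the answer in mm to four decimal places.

set_geometry: r = 13 mm, L = 227 mm, e = 6 mm; θ ← 0°
rotate_crank_by(-15°): θ ← 0° -15° = -15°
rotate_crank_by(+88°): θ ← -15° +88° = 73°
rotate_crank_by(-63°): θ ← 73° -63° = 10°
rotate_crank_by(-88°): θ ← 10° -88° = -78°
rotate_crank_by(+86°): θ ← -78° +86° = 8°
rotate_crank_by(+47°): θ ← 8° +47° = 55°
rotate_crank_by(+9°): θ ← 55° +9° = 64°
crank pin P = (r cos θ, r sin θ) = (5.698825, 11.684323)
h = r sin θ − e = 11.684323 − 6 = 5.684323
x = r cos θ + √(L² − h²) = 5.698825 + √(51529.0 − 32.3115) = 5.698825 + 226.928818 = 232.627643

232.6276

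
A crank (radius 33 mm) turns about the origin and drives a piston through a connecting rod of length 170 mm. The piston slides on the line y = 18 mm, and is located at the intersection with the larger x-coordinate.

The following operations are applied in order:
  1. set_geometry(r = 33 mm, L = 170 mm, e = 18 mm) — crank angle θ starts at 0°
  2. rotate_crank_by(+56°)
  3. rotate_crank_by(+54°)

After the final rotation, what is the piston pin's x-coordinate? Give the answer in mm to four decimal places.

158.2148

set_geometry: r = 33 mm, L = 170 mm, e = 18 mm; θ ← 0°
rotate_crank_by(+56°): θ ← 0° +56° = 56°
rotate_crank_by(+54°): θ ← 56° +54° = 110°
crank pin P = (r cos θ, r sin θ) = (-11.286665, 31.009856)
h = r sin θ − e = 31.009856 − 18 = 13.009856
x = r cos θ + √(L² − h²) = -11.286665 + √(28900.0 − 169.2564) = -11.286665 + 169.501456 = 158.214791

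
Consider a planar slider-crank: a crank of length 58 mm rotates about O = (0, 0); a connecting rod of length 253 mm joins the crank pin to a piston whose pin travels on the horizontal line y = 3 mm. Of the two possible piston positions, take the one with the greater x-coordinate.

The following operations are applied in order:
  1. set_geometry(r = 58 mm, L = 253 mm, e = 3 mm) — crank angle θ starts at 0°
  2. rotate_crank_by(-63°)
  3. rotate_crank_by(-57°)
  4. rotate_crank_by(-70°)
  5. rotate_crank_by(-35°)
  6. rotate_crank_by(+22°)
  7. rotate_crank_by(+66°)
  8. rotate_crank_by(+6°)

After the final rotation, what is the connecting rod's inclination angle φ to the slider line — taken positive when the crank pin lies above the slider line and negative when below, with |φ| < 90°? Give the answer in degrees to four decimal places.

-10.6538

set_geometry: r = 58 mm, L = 253 mm, e = 3 mm; θ ← 0°
rotate_crank_by(-63°): θ ← 0° -63° = -63°
rotate_crank_by(-57°): θ ← -63° -57° = -120°
rotate_crank_by(-70°): θ ← -120° -70° = -190°
rotate_crank_by(-35°): θ ← -190° -35° = -225°
rotate_crank_by(+22°): θ ← -225° +22° = -203°
rotate_crank_by(+66°): θ ← -203° +66° = -137°
rotate_crank_by(+6°): θ ← -137° +6° = -131°
crank pin P = (r cos θ, r sin θ) = (-38.051424, -43.773156)
h = r sin θ − e = -43.773156 − 3 = -46.773156
sin φ = h / L = -46.773156 / 253 = -0.18487413
φ = arcsin(-0.18487413) = -10.653794°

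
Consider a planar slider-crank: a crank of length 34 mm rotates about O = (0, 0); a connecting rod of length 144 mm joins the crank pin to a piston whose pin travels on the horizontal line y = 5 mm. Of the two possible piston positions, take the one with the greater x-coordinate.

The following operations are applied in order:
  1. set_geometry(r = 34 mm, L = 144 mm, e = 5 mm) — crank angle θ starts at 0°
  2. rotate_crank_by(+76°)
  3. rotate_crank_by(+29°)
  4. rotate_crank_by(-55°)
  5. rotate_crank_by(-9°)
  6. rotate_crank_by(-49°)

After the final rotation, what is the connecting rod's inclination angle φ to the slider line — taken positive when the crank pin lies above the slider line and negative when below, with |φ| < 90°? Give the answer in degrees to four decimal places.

set_geometry: r = 34 mm, L = 144 mm, e = 5 mm; θ ← 0°
rotate_crank_by(+76°): θ ← 0° +76° = 76°
rotate_crank_by(+29°): θ ← 76° +29° = 105°
rotate_crank_by(-55°): θ ← 105° -55° = 50°
rotate_crank_by(-9°): θ ← 50° -9° = 41°
rotate_crank_by(-49°): θ ← 41° -49° = -8°
crank pin P = (r cos θ, r sin θ) = (33.669114, -4.731885)
h = r sin θ − e = -4.731885 − 5 = -9.731885
sin φ = h / L = -9.731885 / 144 = -0.06758254
φ = arcsin(-0.06758254) = -3.875148°

-3.8751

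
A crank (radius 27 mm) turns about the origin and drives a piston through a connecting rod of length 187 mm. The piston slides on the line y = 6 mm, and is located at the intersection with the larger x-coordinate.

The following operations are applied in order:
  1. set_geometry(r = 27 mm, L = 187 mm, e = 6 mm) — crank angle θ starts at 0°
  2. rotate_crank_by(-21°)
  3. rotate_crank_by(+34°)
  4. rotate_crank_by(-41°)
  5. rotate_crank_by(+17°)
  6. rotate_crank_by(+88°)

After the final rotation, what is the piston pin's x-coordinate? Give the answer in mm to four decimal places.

set_geometry: r = 27 mm, L = 187 mm, e = 6 mm; θ ← 0°
rotate_crank_by(-21°): θ ← 0° -21° = -21°
rotate_crank_by(+34°): θ ← -21° +34° = 13°
rotate_crank_by(-41°): θ ← 13° -41° = -28°
rotate_crank_by(+17°): θ ← -28° +17° = -11°
rotate_crank_by(+88°): θ ← -11° +88° = 77°
crank pin P = (r cos θ, r sin θ) = (6.073678, 26.307992)
h = r sin θ − e = 26.307992 − 6 = 20.307992
x = r cos θ + √(L² − h²) = 6.073678 + √(34969.0 − 412.4145) = 6.073678 + 185.894017 = 191.967695

191.9677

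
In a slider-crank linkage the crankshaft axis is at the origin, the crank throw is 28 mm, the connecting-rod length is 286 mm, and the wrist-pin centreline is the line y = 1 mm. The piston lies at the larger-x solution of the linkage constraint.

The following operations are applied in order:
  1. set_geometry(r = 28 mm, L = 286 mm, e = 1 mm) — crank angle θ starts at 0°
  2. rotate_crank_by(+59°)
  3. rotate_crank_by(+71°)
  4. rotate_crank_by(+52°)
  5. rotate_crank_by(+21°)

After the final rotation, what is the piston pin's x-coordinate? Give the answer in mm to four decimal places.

set_geometry: r = 28 mm, L = 286 mm, e = 1 mm; θ ← 0°
rotate_crank_by(+59°): θ ← 0° +59° = 59°
rotate_crank_by(+71°): θ ← 59° +71° = 130°
rotate_crank_by(+52°): θ ← 130° +52° = 182°
rotate_crank_by(+21°): θ ← 182° +21° = 203°
crank pin P = (r cos θ, r sin θ) = (-25.774136, -10.940472)
h = r sin θ − e = -10.940472 − 1 = -11.940472
x = r cos θ + √(L² − h²) = -25.774136 + √(81796.0 − 142.5749) = -25.774136 + 285.750635 = 259.976499

259.9765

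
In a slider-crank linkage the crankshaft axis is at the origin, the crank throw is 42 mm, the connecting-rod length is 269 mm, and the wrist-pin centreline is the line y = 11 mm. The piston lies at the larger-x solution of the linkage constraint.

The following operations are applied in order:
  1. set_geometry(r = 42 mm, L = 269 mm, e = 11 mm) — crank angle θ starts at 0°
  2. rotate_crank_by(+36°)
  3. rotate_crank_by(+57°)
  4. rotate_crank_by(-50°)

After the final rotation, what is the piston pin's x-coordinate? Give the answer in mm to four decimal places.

set_geometry: r = 42 mm, L = 269 mm, e = 11 mm; θ ← 0°
rotate_crank_by(+36°): θ ← 0° +36° = 36°
rotate_crank_by(+57°): θ ← 36° +57° = 93°
rotate_crank_by(-50°): θ ← 93° -50° = 43°
crank pin P = (r cos θ, r sin θ) = (30.716855, 28.643931)
h = r sin θ − e = 28.643931 − 11 = 17.643931
x = r cos θ + √(L² − h²) = 30.716855 + √(72361.0 − 311.3083) = 30.716855 + 268.420736 = 299.137592

299.1376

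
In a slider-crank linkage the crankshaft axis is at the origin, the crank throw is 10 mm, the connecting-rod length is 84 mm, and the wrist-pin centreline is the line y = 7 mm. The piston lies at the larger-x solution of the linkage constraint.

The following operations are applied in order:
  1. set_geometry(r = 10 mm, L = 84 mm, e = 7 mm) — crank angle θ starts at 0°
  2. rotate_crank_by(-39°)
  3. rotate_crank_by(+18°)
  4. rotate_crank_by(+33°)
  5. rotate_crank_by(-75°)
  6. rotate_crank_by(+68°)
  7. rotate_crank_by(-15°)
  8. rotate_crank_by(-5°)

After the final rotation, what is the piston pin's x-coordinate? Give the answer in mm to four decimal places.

set_geometry: r = 10 mm, L = 84 mm, e = 7 mm; θ ← 0°
rotate_crank_by(-39°): θ ← 0° -39° = -39°
rotate_crank_by(+18°): θ ← -39° +18° = -21°
rotate_crank_by(+33°): θ ← -21° +33° = 12°
rotate_crank_by(-75°): θ ← 12° -75° = -63°
rotate_crank_by(+68°): θ ← -63° +68° = 5°
rotate_crank_by(-15°): θ ← 5° -15° = -10°
rotate_crank_by(-5°): θ ← -10° -5° = -15°
crank pin P = (r cos θ, r sin θ) = (9.659258, -2.588190)
h = r sin θ − e = -2.588190 − 7 = -9.588190
x = r cos θ + √(L² − h²) = 9.659258 + √(7056.0 − 91.9334) = 9.659258 + 83.450983 = 93.110242

93.1102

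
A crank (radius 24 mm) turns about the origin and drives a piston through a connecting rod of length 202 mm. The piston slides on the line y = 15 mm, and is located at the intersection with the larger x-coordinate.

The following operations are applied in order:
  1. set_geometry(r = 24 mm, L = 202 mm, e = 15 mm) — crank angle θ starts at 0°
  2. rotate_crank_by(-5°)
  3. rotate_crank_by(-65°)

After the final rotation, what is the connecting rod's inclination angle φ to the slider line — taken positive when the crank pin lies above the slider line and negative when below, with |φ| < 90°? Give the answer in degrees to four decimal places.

-10.7138

set_geometry: r = 24 mm, L = 202 mm, e = 15 mm; θ ← 0°
rotate_crank_by(-5°): θ ← 0° -5° = -5°
rotate_crank_by(-65°): θ ← -5° -65° = -70°
crank pin P = (r cos θ, r sin θ) = (8.208483, -22.552623)
h = r sin θ − e = -22.552623 − 15 = -37.552623
sin φ = h / L = -37.552623 / 202 = -0.18590407
φ = arcsin(-0.18590407) = -10.713846°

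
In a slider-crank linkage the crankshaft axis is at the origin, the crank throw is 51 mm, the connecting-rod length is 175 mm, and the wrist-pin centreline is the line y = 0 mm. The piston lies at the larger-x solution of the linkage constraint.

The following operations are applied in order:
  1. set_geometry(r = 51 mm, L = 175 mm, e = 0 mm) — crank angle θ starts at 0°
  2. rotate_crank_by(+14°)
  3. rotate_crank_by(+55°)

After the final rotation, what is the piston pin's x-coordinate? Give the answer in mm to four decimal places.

set_geometry: r = 51 mm, L = 175 mm, e = 0 mm; θ ← 0°
rotate_crank_by(+14°): θ ← 0° +14° = 14°
rotate_crank_by(+55°): θ ← 14° +55° = 69°
crank pin P = (r cos θ, r sin θ) = (18.276765, 47.612602)
h = r sin θ − e = 47.612602 − 0 = 47.612602
x = r cos θ + √(L² − h²) = 18.276765 + √(30625.0 − 2266.9598) = 18.276765 + 168.398457 = 186.675222

186.6752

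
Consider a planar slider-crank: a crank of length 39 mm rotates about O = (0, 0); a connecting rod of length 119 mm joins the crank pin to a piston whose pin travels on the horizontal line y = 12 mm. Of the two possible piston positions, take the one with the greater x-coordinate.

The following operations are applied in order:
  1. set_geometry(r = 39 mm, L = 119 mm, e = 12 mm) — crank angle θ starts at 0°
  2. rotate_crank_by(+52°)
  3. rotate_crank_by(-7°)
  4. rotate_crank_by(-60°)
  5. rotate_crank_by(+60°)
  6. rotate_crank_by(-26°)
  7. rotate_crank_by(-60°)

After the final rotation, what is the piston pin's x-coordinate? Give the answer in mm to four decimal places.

set_geometry: r = 39 mm, L = 119 mm, e = 12 mm; θ ← 0°
rotate_crank_by(+52°): θ ← 0° +52° = 52°
rotate_crank_by(-7°): θ ← 52° -7° = 45°
rotate_crank_by(-60°): θ ← 45° -60° = -15°
rotate_crank_by(+60°): θ ← -15° +60° = 45°
rotate_crank_by(-26°): θ ← 45° -26° = 19°
rotate_crank_by(-60°): θ ← 19° -60° = -41°
crank pin P = (r cos θ, r sin θ) = (29.433674, -25.586302)
h = r sin θ − e = -25.586302 − 12 = -37.586302
x = r cos θ + √(L² − h²) = 29.433674 + √(14161.0 − 1412.7301) = 29.433674 + 112.908237 = 142.341910

142.3419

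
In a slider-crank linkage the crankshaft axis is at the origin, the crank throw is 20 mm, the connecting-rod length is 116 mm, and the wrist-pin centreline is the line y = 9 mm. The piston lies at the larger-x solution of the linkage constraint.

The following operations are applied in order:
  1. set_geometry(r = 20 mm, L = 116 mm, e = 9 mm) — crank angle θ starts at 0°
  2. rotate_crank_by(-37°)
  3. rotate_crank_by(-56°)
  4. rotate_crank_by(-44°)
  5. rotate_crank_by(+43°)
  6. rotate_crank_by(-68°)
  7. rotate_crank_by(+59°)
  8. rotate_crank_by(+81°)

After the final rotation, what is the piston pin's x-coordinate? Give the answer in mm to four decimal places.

set_geometry: r = 20 mm, L = 116 mm, e = 9 mm; θ ← 0°
rotate_crank_by(-37°): θ ← 0° -37° = -37°
rotate_crank_by(-56°): θ ← -37° -56° = -93°
rotate_crank_by(-44°): θ ← -93° -44° = -137°
rotate_crank_by(+43°): θ ← -137° +43° = -94°
rotate_crank_by(-68°): θ ← -94° -68° = -162°
rotate_crank_by(+59°): θ ← -162° +59° = -103°
rotate_crank_by(+81°): θ ← -103° +81° = -22°
crank pin P = (r cos θ, r sin θ) = (18.543677, -7.492132)
h = r sin θ − e = -7.492132 − 9 = -16.492132
x = r cos θ + √(L² − h²) = 18.543677 + √(13456.0 − 271.9904) = 18.543677 + 114.821643 = 133.365320

133.3653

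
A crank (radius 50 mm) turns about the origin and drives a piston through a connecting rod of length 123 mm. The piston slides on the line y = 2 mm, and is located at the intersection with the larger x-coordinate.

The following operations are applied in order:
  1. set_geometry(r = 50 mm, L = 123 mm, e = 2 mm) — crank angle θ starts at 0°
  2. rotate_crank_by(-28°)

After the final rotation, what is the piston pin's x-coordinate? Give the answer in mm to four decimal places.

164.4807

set_geometry: r = 50 mm, L = 123 mm, e = 2 mm; θ ← 0°
rotate_crank_by(-28°): θ ← 0° -28° = -28°
crank pin P = (r cos θ, r sin θ) = (44.147380, -23.473578)
h = r sin θ − e = -23.473578 − 2 = -25.473578
x = r cos θ + √(L² − h²) = 44.147380 + √(15129.0 − 648.9032) = 44.147380 + 120.333274 = 164.480654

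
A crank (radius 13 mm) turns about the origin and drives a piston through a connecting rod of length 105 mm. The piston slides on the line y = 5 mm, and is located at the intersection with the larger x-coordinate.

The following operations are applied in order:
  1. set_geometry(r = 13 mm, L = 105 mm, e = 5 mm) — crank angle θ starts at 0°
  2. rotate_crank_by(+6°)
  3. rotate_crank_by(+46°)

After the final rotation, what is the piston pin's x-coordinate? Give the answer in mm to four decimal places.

set_geometry: r = 13 mm, L = 105 mm, e = 5 mm; θ ← 0°
rotate_crank_by(+6°): θ ← 0° +6° = 6°
rotate_crank_by(+46°): θ ← 6° +46° = 52°
crank pin P = (r cos θ, r sin θ) = (8.003599, 10.244140)
h = r sin θ − e = 10.244140 − 5 = 5.244140
x = r cos θ + √(L² − h²) = 8.003599 + √(11025.0 − 27.5010) = 8.003599 + 104.868961 = 112.872560

112.8726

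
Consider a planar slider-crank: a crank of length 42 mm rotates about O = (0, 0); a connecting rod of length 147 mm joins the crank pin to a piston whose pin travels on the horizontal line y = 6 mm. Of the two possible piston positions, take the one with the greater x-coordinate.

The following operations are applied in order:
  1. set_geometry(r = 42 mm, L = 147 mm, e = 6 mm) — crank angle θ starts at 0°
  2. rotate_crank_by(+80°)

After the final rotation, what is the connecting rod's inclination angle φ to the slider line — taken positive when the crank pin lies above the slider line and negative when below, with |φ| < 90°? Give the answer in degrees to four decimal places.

13.9194

set_geometry: r = 42 mm, L = 147 mm, e = 6 mm; θ ← 0°
rotate_crank_by(+80°): θ ← 0° +80° = 80°
crank pin P = (r cos θ, r sin θ) = (7.293223, 41.361926)
h = r sin θ − e = 41.361926 − 6 = 35.361926
sin φ = h / L = 35.361926 / 147 = 0.24055732
φ = arcsin(0.24055732) = 13.919436°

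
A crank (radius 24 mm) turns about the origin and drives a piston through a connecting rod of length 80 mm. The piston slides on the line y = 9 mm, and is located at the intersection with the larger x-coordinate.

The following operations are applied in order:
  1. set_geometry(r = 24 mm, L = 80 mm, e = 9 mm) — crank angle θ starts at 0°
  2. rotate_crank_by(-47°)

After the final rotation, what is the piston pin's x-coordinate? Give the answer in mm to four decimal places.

91.8330

set_geometry: r = 24 mm, L = 80 mm, e = 9 mm; θ ← 0°
rotate_crank_by(-47°): θ ← 0° -47° = -47°
crank pin P = (r cos θ, r sin θ) = (16.367961, -17.552489)
h = r sin θ − e = -17.552489 − 9 = -26.552489
x = r cos θ + √(L² − h²) = 16.367961 + √(6400.0 − 705.0347) = 16.367961 + 75.464994 = 91.832955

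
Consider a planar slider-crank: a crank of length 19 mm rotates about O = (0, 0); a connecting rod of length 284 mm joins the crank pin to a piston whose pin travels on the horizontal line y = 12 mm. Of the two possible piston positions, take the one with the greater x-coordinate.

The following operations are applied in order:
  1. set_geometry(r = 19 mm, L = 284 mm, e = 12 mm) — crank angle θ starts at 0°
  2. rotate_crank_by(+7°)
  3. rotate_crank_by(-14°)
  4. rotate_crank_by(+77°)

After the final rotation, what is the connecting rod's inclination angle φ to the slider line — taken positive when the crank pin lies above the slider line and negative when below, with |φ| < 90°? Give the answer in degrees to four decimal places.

1.1811

set_geometry: r = 19 mm, L = 284 mm, e = 12 mm; θ ← 0°
rotate_crank_by(+7°): θ ← 0° +7° = 7°
rotate_crank_by(-14°): θ ← 7° -14° = -7°
rotate_crank_by(+77°): θ ← -7° +77° = 70°
crank pin P = (r cos θ, r sin θ) = (6.498383, 17.854160)
h = r sin θ − e = 17.854160 − 12 = 5.854160
sin φ = h / L = 5.854160 / 284 = 0.02061324
φ = arcsin(0.02061324) = 1.181135°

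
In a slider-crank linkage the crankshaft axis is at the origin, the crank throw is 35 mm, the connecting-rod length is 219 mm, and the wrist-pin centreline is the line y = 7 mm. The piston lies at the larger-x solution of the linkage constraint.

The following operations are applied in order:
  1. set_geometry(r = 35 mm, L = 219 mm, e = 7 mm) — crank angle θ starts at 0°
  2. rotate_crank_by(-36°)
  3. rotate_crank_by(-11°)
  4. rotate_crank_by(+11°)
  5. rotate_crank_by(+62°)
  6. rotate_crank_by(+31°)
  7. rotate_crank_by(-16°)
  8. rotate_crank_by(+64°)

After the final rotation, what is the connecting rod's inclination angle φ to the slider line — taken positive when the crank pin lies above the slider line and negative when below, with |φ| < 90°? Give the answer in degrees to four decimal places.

set_geometry: r = 35 mm, L = 219 mm, e = 7 mm; θ ← 0°
rotate_crank_by(-36°): θ ← 0° -36° = -36°
rotate_crank_by(-11°): θ ← -36° -11° = -47°
rotate_crank_by(+11°): θ ← -47° +11° = -36°
rotate_crank_by(+62°): θ ← -36° +62° = 26°
rotate_crank_by(+31°): θ ← 26° +31° = 57°
rotate_crank_by(-16°): θ ← 57° -16° = 41°
rotate_crank_by(+64°): θ ← 41° +64° = 105°
crank pin P = (r cos θ, r sin θ) = (-9.058667, 33.807404)
h = r sin θ − e = 33.807404 − 7 = 26.807404
sin φ = h / L = 26.807404 / 219 = 0.12240824
φ = arcsin(0.12240824) = 7.031109°

7.0311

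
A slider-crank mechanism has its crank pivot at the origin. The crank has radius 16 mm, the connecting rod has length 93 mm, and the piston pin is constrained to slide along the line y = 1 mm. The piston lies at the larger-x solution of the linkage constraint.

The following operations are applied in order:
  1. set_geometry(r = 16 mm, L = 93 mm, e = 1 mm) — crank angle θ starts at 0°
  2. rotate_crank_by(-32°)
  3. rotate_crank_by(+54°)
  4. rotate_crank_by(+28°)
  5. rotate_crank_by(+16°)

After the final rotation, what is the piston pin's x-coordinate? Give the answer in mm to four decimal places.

set_geometry: r = 16 mm, L = 93 mm, e = 1 mm; θ ← 0°
rotate_crank_by(-32°): θ ← 0° -32° = -32°
rotate_crank_by(+54°): θ ← -32° +54° = 22°
rotate_crank_by(+28°): θ ← 22° +28° = 50°
rotate_crank_by(+16°): θ ← 50° +16° = 66°
crank pin P = (r cos θ, r sin θ) = (6.507786, 14.616727)
h = r sin θ − e = 14.616727 − 1 = 13.616727
x = r cos θ + √(L² − h²) = 6.507786 + √(8649.0 − 185.4153) = 6.507786 + 91.997743 = 98.505529

98.5055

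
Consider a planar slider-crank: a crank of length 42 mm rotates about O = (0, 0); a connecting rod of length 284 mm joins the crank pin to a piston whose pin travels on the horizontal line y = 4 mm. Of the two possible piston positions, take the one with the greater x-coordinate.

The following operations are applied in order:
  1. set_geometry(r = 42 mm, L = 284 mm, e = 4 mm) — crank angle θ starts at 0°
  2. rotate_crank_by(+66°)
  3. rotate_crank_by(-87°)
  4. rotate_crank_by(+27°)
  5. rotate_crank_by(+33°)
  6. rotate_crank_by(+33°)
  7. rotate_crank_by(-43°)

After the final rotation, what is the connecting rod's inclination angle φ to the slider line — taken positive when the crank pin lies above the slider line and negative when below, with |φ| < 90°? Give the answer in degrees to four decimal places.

3.3028

set_geometry: r = 42 mm, L = 284 mm, e = 4 mm; θ ← 0°
rotate_crank_by(+66°): θ ← 0° +66° = 66°
rotate_crank_by(-87°): θ ← 66° -87° = -21°
rotate_crank_by(+27°): θ ← -21° +27° = 6°
rotate_crank_by(+33°): θ ← 6° +33° = 39°
rotate_crank_by(+33°): θ ← 39° +33° = 72°
rotate_crank_by(-43°): θ ← 72° -43° = 29°
crank pin P = (r cos θ, r sin θ) = (36.734028, 20.362004)
h = r sin θ − e = 20.362004 − 4 = 16.362004
sin φ = h / L = 16.362004 / 284 = 0.05761269
φ = arcsin(0.05761269) = 3.302793°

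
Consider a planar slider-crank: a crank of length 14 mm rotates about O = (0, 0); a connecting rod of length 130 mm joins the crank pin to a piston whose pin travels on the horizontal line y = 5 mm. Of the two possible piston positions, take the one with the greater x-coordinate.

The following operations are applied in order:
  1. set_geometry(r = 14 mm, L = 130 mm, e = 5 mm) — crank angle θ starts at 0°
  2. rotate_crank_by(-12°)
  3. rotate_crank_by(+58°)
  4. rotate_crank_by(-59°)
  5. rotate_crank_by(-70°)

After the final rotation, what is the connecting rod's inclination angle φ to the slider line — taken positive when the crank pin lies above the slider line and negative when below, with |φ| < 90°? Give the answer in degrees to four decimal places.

-8.3576

set_geometry: r = 14 mm, L = 130 mm, e = 5 mm; θ ← 0°
rotate_crank_by(-12°): θ ← 0° -12° = -12°
rotate_crank_by(+58°): θ ← -12° +58° = 46°
rotate_crank_by(-59°): θ ← 46° -59° = -13°
rotate_crank_by(-70°): θ ← -13° -70° = -83°
crank pin P = (r cos θ, r sin θ) = (1.706171, -13.895646)
h = r sin θ − e = -13.895646 − 5 = -18.895646
sin φ = h / L = -18.895646 / 130 = -0.14535112
φ = arcsin(-0.14535112) = -8.357613°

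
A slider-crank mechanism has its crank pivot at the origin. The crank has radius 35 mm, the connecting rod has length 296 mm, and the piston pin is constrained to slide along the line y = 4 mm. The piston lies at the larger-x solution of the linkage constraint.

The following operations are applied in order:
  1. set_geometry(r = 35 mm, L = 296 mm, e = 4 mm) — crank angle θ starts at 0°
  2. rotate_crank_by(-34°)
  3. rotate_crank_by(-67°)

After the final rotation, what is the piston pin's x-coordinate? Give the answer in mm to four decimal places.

set_geometry: r = 35 mm, L = 296 mm, e = 4 mm; θ ← 0°
rotate_crank_by(-34°): θ ← 0° -34° = -34°
rotate_crank_by(-67°): θ ← -34° -67° = -101°
crank pin P = (r cos θ, r sin θ) = (-6.678315, -34.356951)
h = r sin θ − e = -34.356951 − 4 = -38.356951
x = r cos θ + √(L² − h²) = -6.678315 + √(87616.0 − 1471.2557) = -6.678315 + 293.504249 = 286.825934

286.8259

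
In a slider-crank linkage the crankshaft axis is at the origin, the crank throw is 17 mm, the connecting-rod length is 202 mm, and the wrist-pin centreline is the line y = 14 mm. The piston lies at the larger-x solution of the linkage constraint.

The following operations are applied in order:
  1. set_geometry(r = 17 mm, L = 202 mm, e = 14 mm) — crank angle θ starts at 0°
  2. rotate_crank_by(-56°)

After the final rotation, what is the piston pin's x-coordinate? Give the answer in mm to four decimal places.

set_geometry: r = 17 mm, L = 202 mm, e = 14 mm; θ ← 0°
rotate_crank_by(-56°): θ ← 0° -56° = -56°
crank pin P = (r cos θ, r sin θ) = (9.506279, -14.093639)
h = r sin θ − e = -14.093639 − 14 = -28.093639
x = r cos θ + √(L² − h²) = 9.506279 + √(40804.0 − 789.2525) = 9.506279 + 200.036865 = 209.543145

209.5431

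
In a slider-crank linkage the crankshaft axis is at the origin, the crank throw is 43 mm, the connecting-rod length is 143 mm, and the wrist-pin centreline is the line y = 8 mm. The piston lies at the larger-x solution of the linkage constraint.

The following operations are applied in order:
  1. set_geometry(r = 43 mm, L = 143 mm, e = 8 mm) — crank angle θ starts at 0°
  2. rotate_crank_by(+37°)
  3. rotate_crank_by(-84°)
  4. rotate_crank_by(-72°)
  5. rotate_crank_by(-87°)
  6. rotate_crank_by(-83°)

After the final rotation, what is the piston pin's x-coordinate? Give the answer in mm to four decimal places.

153.2205

set_geometry: r = 43 mm, L = 143 mm, e = 8 mm; θ ← 0°
rotate_crank_by(+37°): θ ← 0° +37° = 37°
rotate_crank_by(-84°): θ ← 37° -84° = -47°
rotate_crank_by(-72°): θ ← -47° -72° = -119°
rotate_crank_by(-87°): θ ← -119° -87° = -206°
rotate_crank_by(-83°): θ ← -206° -83° = -289°
crank pin P = (r cos θ, r sin θ) = (13.999431, 40.657299)
h = r sin θ − e = 40.657299 − 8 = 32.657299
x = r cos θ + √(L² − h²) = 13.999431 + √(20449.0 − 1066.4992) = 13.999431 + 139.221050 = 153.220481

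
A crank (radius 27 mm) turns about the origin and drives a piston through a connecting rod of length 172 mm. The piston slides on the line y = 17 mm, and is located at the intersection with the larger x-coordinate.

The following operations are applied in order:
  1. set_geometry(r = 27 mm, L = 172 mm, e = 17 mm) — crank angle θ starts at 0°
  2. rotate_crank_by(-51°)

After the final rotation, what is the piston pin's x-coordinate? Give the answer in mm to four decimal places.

set_geometry: r = 27 mm, L = 172 mm, e = 17 mm; θ ← 0°
rotate_crank_by(-51°): θ ← 0° -51° = -51°
crank pin P = (r cos θ, r sin θ) = (16.991651, -20.982941)
h = r sin θ − e = -20.982941 − 17 = -37.982941
x = r cos θ + √(L² − h²) = 16.991651 + √(29584.0 − 1442.7038) = 16.991651 + 167.753677 = 184.745328

184.7453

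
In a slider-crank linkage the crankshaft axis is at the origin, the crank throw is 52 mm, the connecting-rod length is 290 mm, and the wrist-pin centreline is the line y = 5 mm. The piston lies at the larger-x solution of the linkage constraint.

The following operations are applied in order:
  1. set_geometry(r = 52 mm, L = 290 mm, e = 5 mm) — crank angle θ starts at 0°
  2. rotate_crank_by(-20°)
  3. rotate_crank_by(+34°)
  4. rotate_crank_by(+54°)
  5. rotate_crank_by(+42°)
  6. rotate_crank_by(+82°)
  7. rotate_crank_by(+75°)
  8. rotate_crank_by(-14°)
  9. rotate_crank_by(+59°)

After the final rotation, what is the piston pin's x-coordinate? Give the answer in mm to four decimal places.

set_geometry: r = 52 mm, L = 290 mm, e = 5 mm; θ ← 0°
rotate_crank_by(-20°): θ ← 0° -20° = -20°
rotate_crank_by(+34°): θ ← -20° +34° = 14°
rotate_crank_by(+54°): θ ← 14° +54° = 68°
rotate_crank_by(+42°): θ ← 68° +42° = 110°
rotate_crank_by(+82°): θ ← 110° +82° = 192°
rotate_crank_by(+75°): θ ← 192° +75° = 267°
rotate_crank_by(-14°): θ ← 267° -14° = 253°
rotate_crank_by(+59°): θ ← 253° +59° = 312°
crank pin P = (r cos θ, r sin θ) = (34.794792, -38.643531)
h = r sin θ − e = -38.643531 − 5 = -43.643531
x = r cos θ + √(L² − h²) = 34.794792 + √(84100.0 − 1904.7578) = 34.794792 + 286.697126 = 321.491918

321.4919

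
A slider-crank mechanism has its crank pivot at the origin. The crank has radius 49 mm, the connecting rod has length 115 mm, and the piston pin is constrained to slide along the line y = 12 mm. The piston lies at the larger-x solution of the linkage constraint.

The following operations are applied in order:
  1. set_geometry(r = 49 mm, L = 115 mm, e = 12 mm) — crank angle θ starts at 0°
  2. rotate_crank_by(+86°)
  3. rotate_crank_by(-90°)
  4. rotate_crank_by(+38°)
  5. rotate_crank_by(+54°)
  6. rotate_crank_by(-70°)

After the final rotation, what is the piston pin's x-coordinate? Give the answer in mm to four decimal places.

161.5588

set_geometry: r = 49 mm, L = 115 mm, e = 12 mm; θ ← 0°
rotate_crank_by(+86°): θ ← 0° +86° = 86°
rotate_crank_by(-90°): θ ← 86° -90° = -4°
rotate_crank_by(+38°): θ ← -4° +38° = 34°
rotate_crank_by(+54°): θ ← 34° +54° = 88°
rotate_crank_by(-70°): θ ← 88° -70° = 18°
crank pin P = (r cos θ, r sin θ) = (46.601769, 15.141833)
h = r sin θ − e = 15.141833 − 12 = 3.141833
x = r cos θ + √(L² − h²) = 46.601769 + √(13225.0 − 9.8711) = 46.601769 + 114.957074 = 161.558843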